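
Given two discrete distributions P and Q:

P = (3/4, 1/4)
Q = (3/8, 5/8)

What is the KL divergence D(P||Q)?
D(P||Q) = Σ P(i) log₂(P(i)/Q(i))
  i=0: (3/4) × log₂((3/4)/(3/8)) = (3/4) × log₂(2) = 0.7500
  i=1: (1/4) × log₂((1/4)/(5/8)) = (1/4) × log₂(2/5) = -0.3305
D(P||Q) = 0.7500 - 0.3305
  = 0.4195 bits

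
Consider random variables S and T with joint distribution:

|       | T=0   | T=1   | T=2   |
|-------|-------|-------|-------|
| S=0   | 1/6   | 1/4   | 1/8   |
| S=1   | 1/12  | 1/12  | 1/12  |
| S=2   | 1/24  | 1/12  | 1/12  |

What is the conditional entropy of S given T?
Marginal P(T) (column sums):
  P(T=0) = 1/6 + 1/12 + 1/24 = 7/24
  P(T=1) = 1/4 + 1/12 + 1/12 = 5/12
  P(T=2) = 1/8 + 1/12 + 1/12 = 7/24

H(S|T) = -Σ P(S,T)·log₂ P(S|T), where P(S|T) = P(S,T) / P(T)
  (S=0,T=0): P(S|T) = (1/6)/(7/24) = 4/7;  -(1/6)·log₂(4/7) = 0.1346
  (S=0,T=1): P(S|T) = (1/4)/(5/12) = 3/5;  -(1/4)·log₂(3/5) = 0.1842
  (S=0,T=2): P(S|T) = (1/8)/(7/24) = 3/7;  -(1/8)·log₂(3/7) = 0.1528
  (S=1,T=0): P(S|T) = (1/12)/(7/24) = 2/7;  -(1/12)·log₂(2/7) = 0.1506
  (S=1,T=1): P(S|T) = (1/12)/(5/12) = 1/5;  -(1/12)·log₂(1/5) = 0.1935
  (S=1,T=2): P(S|T) = (1/12)/(7/24) = 2/7;  -(1/12)·log₂(2/7) = 0.1506
  (S=2,T=0): P(S|T) = (1/24)/(7/24) = 1/7;  -(1/24)·log₂(1/7) = 0.1170
  (S=2,T=1): P(S|T) = (1/12)/(5/12) = 1/5;  -(1/12)·log₂(1/5) = 0.1935
  (S=2,T=2): P(S|T) = (1/12)/(7/24) = 2/7;  -(1/12)·log₂(2/7) = 0.1506
H(S|T) = 0.1346 + 0.1842 + 0.1528 + 0.1506 + 0.1935 + 0.1506 + 0.1170 + 0.1935 + 0.1506
  = 1.4274 bits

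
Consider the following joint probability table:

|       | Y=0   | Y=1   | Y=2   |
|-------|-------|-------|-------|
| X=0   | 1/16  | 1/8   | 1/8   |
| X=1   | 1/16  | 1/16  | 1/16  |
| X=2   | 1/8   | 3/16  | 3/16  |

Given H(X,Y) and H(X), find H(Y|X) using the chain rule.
From the chain rule: H(X,Y) = H(X) + H(Y|X)
Therefore: H(Y|X) = H(X,Y) - H(X)

H(X,Y) = -[(1/16)·log₂(1/16) + (1/8)·log₂(1/8) + (1/8)·log₂(1/8) + (1/16)·log₂(1/16) + (1/16)·log₂(1/16) + (1/16)·log₂(1/16) + (1/8)·log₂(1/8) + (3/16)·log₂(3/16) + (3/16)·log₂(3/16)]
  = 0.2500 + 0.3750 + 0.3750 + 0.2500 + 0.2500 + 0.2500 + 0.3750 + 0.4528 + 0.4528
  = 3.0306 bits
Marginal P(X) (row sums):
  P(X=0) = 1/16 + 1/8 + 1/8 = 5/16
  P(X=1) = 1/16 + 1/16 + 1/16 = 3/16
  P(X=2) = 1/8 + 3/16 + 3/16 = 1/2
H(X) = -[(5/16)·log₂(5/16) + (3/16)·log₂(3/16) + (1/2)·log₂(1/2)]
  = 0.5244 + 0.4528 + 0.5000
  = 1.4772 bits

H(Y|X) = 3.0306 - 1.4772 = 1.5534 bits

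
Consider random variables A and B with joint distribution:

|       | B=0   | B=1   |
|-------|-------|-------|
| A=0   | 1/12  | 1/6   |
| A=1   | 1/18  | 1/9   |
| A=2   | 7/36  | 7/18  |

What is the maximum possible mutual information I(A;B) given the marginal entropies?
The upper bound on mutual information is I(A;B) ≤ min(H(A), H(B)).

Marginal P(A) (row sums):
  P(A=0) = 1/12 + 1/6 = 1/4
  P(A=1) = 1/18 + 1/9 = 1/6
  P(A=2) = 7/36 + 7/18 = 7/12
Marginal P(B) (column sums):
  P(B=0) = 1/12 + 1/18 + 7/36 = 1/3
  P(B=1) = 1/6 + 1/9 + 7/18 = 2/3

H(A) = -[(1/4)·log₂(1/4) + (1/6)·log₂(1/6) + (7/12)·log₂(7/12)]
  = 0.5000 + 0.4308 + 0.4536
  = 1.3844 bits
H(B) = -[(1/3)·log₂(1/3) + (2/3)·log₂(2/3)]
  = 0.5283 + 0.3900
  = 0.9183 bits

Maximum possible I(A;B) = min(1.3844, 0.9183) = 0.9183 bits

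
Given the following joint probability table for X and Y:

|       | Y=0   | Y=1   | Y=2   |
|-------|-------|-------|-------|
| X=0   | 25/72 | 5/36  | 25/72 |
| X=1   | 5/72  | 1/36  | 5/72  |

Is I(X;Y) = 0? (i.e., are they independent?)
Marginal P(X) (row sums):
  P(X=0) = 25/72 + 5/36 + 25/72 = 5/6
  P(X=1) = 5/72 + 1/36 + 5/72 = 1/6
Marginal P(Y) (column sums):
  P(Y=0) = 25/72 + 5/72 = 5/12
  P(Y=1) = 5/36 + 1/36 = 1/6
  P(Y=2) = 25/72 + 5/72 = 5/12

X and Y are independent iff P(X=i,Y=j) = P(X=i)·P(Y=j) for every cell.
  P(X=0)·P(Y=0) = 5/6 × 5/12 = 25/72 = P(X=0,Y=0) ✓
  P(X=0)·P(Y=1) = 5/6 × 1/6 = 5/36 = P(X=0,Y=1) ✓
  P(X=0)·P(Y=2) = 5/6 × 5/12 = 25/72 = P(X=0,Y=2) ✓
  P(X=1)·P(Y=0) = 1/6 × 5/12 = 5/72 = P(X=1,Y=0) ✓
  P(X=1)·P(Y=1) = 1/6 × 1/6 = 1/36 = P(X=1,Y=1) ✓
  P(X=1)·P(Y=2) = 1/6 × 5/12 = 5/72 = P(X=1,Y=2) ✓

Yes, X and Y are independent: every cell factors, so I(X;Y) = 0 bits.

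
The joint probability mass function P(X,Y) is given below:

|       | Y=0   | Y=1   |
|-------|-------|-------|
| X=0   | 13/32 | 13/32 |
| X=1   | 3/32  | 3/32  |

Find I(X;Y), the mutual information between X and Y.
Marginal P(X) (row sums):
  P(X=0) = 13/32 + 13/32 = 13/16
  P(X=1) = 3/32 + 3/32 = 3/16
Marginal P(Y) (column sums):
  P(Y=0) = 13/32 + 3/32 = 1/2
  P(Y=1) = 13/32 + 3/32 = 1/2

H(X) = -[(13/16)·log₂(13/16) + (3/16)·log₂(3/16)]
  = 0.2434 + 0.4528
  = 0.6962 bits
H(Y) = -[(1/2)·log₂(1/2) + (1/2)·log₂(1/2)]
  = 0.5000 + 0.5000
  = 1.0000 bits
H(X,Y) = -[(13/32)·log₂(13/32) + (13/32)·log₂(13/32) + (3/32)·log₂(3/32) + (3/32)·log₂(3/32)]
  = 0.5279 + 0.5279 + 0.3202 + 0.3202
  = 1.6962 bits

I(X;Y) = H(X) + H(Y) - H(X,Y)
  = 0.6962 + 1.0000 - 1.6962
  = 0.0000 bits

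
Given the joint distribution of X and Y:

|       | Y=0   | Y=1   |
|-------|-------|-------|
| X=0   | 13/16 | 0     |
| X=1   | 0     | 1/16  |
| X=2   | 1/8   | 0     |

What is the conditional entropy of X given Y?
Marginal P(Y) (column sums):
  P(Y=0) = 13/16 + 0 + 1/8 = 15/16
  P(Y=1) = 0 + 1/16 + 0 = 1/16

H(X|Y) = -Σ P(X,Y)·log₂ P(X|Y), where P(X|Y) = P(X,Y) / P(Y)
  (cells with P(X,Y) = 0 contribute 0)
  (X=0,Y=0): P(X|Y) = (13/16)/(15/16) = 13/15;  -(13/16)·log₂(13/15) = 0.1677
  (X=1,Y=1): P(X|Y) = (1/16)/(1/16) = 1;  -(1/16)·log₂(1) = 0.0000
  (X=2,Y=0): P(X|Y) = (1/8)/(15/16) = 2/15;  -(1/8)·log₂(2/15) = 0.3634
H(X|Y) = 0.1677 + 0.0000 + 0.3634
  = 0.5311 bits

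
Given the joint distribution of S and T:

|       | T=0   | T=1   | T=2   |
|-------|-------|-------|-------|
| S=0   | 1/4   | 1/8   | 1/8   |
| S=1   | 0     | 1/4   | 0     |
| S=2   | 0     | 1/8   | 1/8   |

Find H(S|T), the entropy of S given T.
Marginal P(T) (column sums):
  P(T=0) = 1/4 + 0 + 0 = 1/4
  P(T=1) = 1/8 + 1/4 + 1/8 = 1/2
  P(T=2) = 1/8 + 0 + 1/8 = 1/4

H(S|T) = -Σ P(S,T)·log₂ P(S|T), where P(S|T) = P(S,T) / P(T)
  (cells with P(S,T) = 0 contribute 0)
  (S=0,T=0): P(S|T) = (1/4)/(1/4) = 1;  -(1/4)·log₂(1) = 0.0000
  (S=0,T=1): P(S|T) = (1/8)/(1/2) = 1/4;  -(1/8)·log₂(1/4) = 0.2500
  (S=0,T=2): P(S|T) = (1/8)/(1/4) = 1/2;  -(1/8)·log₂(1/2) = 0.1250
  (S=1,T=1): P(S|T) = (1/4)/(1/2) = 1/2;  -(1/4)·log₂(1/2) = 0.2500
  (S=2,T=1): P(S|T) = (1/8)/(1/2) = 1/4;  -(1/8)·log₂(1/4) = 0.2500
  (S=2,T=2): P(S|T) = (1/8)/(1/4) = 1/2;  -(1/8)·log₂(1/2) = 0.1250
H(S|T) = 0.0000 + 0.2500 + 0.1250 + 0.2500 + 0.2500 + 0.1250
  = 1.0000 bits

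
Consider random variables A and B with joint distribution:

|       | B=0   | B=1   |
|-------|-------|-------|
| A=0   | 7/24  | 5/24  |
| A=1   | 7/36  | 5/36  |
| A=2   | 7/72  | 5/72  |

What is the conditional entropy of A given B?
Marginal P(B) (column sums):
  P(B=0) = 7/24 + 7/36 + 7/72 = 7/12
  P(B=1) = 5/24 + 5/36 + 5/72 = 5/12

H(A|B) = -Σ P(A,B)·log₂ P(A|B), where P(A|B) = P(A,B) / P(B)
  (A=0,B=0): P(A|B) = (7/24)/(7/12) = 1/2;  -(7/24)·log₂(1/2) = 0.2917
  (A=0,B=1): P(A|B) = (5/24)/(5/12) = 1/2;  -(5/24)·log₂(1/2) = 0.2083
  (A=1,B=0): P(A|B) = (7/36)/(7/12) = 1/3;  -(7/36)·log₂(1/3) = 0.3082
  (A=1,B=1): P(A|B) = (5/36)/(5/12) = 1/3;  -(5/36)·log₂(1/3) = 0.2201
  (A=2,B=0): P(A|B) = (7/72)/(7/12) = 1/6;  -(7/72)·log₂(1/6) = 0.2513
  (A=2,B=1): P(A|B) = (5/72)/(5/12) = 1/6;  -(5/72)·log₂(1/6) = 0.1795
H(A|B) = 0.2917 + 0.2083 + 0.3082 + 0.2201 + 0.2513 + 0.1795
  = 1.4591 bits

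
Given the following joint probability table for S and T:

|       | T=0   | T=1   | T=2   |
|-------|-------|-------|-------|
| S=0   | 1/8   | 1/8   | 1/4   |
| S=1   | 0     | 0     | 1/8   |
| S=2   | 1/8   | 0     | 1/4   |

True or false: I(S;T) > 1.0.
Marginal P(S) (row sums):
  P(S=0) = 1/8 + 1/8 + 1/4 = 1/2
  P(S=1) = 0 + 0 + 1/8 = 1/8
  P(S=2) = 1/8 + 0 + 1/4 = 3/8
Marginal P(T) (column sums):
  P(T=0) = 1/8 + 0 + 1/8 = 1/4
  P(T=1) = 1/8 + 0 + 0 = 1/8
  P(T=2) = 1/4 + 1/8 + 1/4 = 5/8

H(S) = -[(1/2)·log₂(1/2) + (1/8)·log₂(1/8) + (3/8)·log₂(3/8)]
  = 0.5000 + 0.3750 + 0.5306
  = 1.4056 bits
H(T) = -[(1/4)·log₂(1/4) + (1/8)·log₂(1/8) + (5/8)·log₂(5/8)]
  = 0.5000 + 0.3750 + 0.4238
  = 1.2988 bits
H(S,T) = -[(1/8)·log₂(1/8) + (1/8)·log₂(1/8) + (1/4)·log₂(1/4) + (1/8)·log₂(1/8) + (1/8)·log₂(1/8) + (1/4)·log₂(1/4)]
  = 0.3750 + 0.3750 + 0.5000 + 0.3750 + 0.3750 + 0.5000
  = 2.5000 bits

I(S;T) = H(S) + H(T) - H(S,T)
  = 1.4056 + 1.2988 - 2.5000
  = 0.2044 bits

False. I(S;T) = 0.2044 bits, which is ≤ 1.0 bits.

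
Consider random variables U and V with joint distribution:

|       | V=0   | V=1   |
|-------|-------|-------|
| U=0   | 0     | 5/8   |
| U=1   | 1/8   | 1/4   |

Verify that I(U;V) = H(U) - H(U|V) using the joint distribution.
Left side, from I(U;V) = H(U) + H(V) - H(U,V):
Marginal P(U) (row sums):
  P(U=0) = 0 + 5/8 = 5/8
  P(U=1) = 1/8 + 1/4 = 3/8
Marginal P(V) (column sums):
  P(V=0) = 0 + 1/8 = 1/8
  P(V=1) = 5/8 + 1/4 = 7/8

H(U) = -[(5/8)·log₂(5/8) + (3/8)·log₂(3/8)]
  = 0.4238 + 0.5306
  = 0.9544 bits
H(V) = -[(1/8)·log₂(1/8) + (7/8)·log₂(7/8)]
  = 0.3750 + 0.1686
  = 0.5436 bits
H(U,V) = -[(5/8)·log₂(5/8) + (1/8)·log₂(1/8) + (1/4)·log₂(1/4)]
  = 0.4238 + 0.3750 + 0.5000
  = 1.2988 bits

I(U;V) = H(U) + H(V) - H(U,V)
  = 0.9544 + 0.5436 - 1.2988
  = 0.1992 bits

Right side, with H(U|V) computed directly from the conditional probabilities:
H(U|V) = -Σ P(U,V)·log₂ P(U|V), where P(U|V) = P(U,V) / P(V)
  (cells with P(U,V) = 0 contribute 0)
  (U=0,V=1): P(U|V) = (5/8)/(7/8) = 5/7;  -(5/8)·log₂(5/7) = 0.3034
  (U=1,V=0): P(U|V) = (1/8)/(1/8) = 1;  -(1/8)·log₂(1) = 0.0000
  (U=1,V=1): P(U|V) = (1/4)/(7/8) = 2/7;  -(1/4)·log₂(2/7) = 0.4518
H(U|V) = 0.3034 + 0.0000 + 0.4518
  = 0.7552 bits
H(U) - H(U|V) = 0.9544 - 0.7552 = 0.1992 bits

Both sides equal 0.1992 bits, so I(U;V) = H(U) - H(U|V) ✓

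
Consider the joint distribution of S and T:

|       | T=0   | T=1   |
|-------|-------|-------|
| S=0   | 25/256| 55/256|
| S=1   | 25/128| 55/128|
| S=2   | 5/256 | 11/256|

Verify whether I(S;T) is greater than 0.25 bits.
Marginal P(S) (row sums):
  P(S=0) = 25/256 + 55/256 = 5/16
  P(S=1) = 25/128 + 55/128 = 5/8
  P(S=2) = 5/256 + 11/256 = 1/16
Marginal P(T) (column sums):
  P(T=0) = 25/256 + 25/128 + 5/256 = 5/16
  P(T=1) = 55/256 + 55/128 + 11/256 = 11/16

H(S) = -[(5/16)·log₂(5/16) + (5/8)·log₂(5/8) + (1/16)·log₂(1/16)]
  = 0.5244 + 0.4238 + 0.2500
  = 1.1982 bits
H(T) = -[(5/16)·log₂(5/16) + (11/16)·log₂(11/16)]
  = 0.5244 + 0.3716
  = 0.8960 bits
H(S,T) = -[(25/256)·log₂(25/256) + (55/256)·log₂(55/256) + (25/128)·log₂(25/128) + (55/128)·log₂(55/128) + (5/256)·log₂(5/256) + (11/256)·log₂(11/256)]
  = 0.3277 + 0.4767 + 0.4602 + 0.5236 + 0.1109 + 0.1951
  = 2.0942 bits

I(S;T) = H(S) + H(T) - H(S,T)
  = 1.1982 + 0.8960 - 2.0942
  = 0.0000 bits

No. I(S;T) = 0.0000 bits, which is ≤ 0.25 bits.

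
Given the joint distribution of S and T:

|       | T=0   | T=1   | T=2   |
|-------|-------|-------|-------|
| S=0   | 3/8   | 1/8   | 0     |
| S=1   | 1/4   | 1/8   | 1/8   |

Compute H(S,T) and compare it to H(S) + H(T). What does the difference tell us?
Marginal P(S) (row sums):
  P(S=0) = 3/8 + 1/8 + 0 = 1/2
  P(S=1) = 1/4 + 1/8 + 1/8 = 1/2
Marginal P(T) (column sums):
  P(T=0) = 3/8 + 1/4 = 5/8
  P(T=1) = 1/8 + 1/8 = 1/4
  P(T=2) = 0 + 1/8 = 1/8

H(S,T) = -[(3/8)·log₂(3/8) + (1/8)·log₂(1/8) + (1/4)·log₂(1/4) + (1/8)·log₂(1/8) + (1/8)·log₂(1/8)]
  = 0.5306 + 0.3750 + 0.5000 + 0.3750 + 0.3750
  = 2.1556 bits
H(S) = -[(1/2)·log₂(1/2) + (1/2)·log₂(1/2)]
  = 0.5000 + 0.5000
  = 1.0000 bits
H(T) = -[(5/8)·log₂(5/8) + (1/4)·log₂(1/4) + (1/8)·log₂(1/8)]
  = 0.4238 + 0.5000 + 0.3750
  = 1.2988 bits

H(S) + H(T) = 1.0000 + 1.2988 = 2.2988 bits
Difference: H(S) + H(T) - H(S,T) = 2.2988 - 2.1556 = 0.1432 bits = I(S;T)

The difference is the mutual information; it is positive here, so S and T are dependent (knowing one reduces uncertainty about the other by 0.1432 bits).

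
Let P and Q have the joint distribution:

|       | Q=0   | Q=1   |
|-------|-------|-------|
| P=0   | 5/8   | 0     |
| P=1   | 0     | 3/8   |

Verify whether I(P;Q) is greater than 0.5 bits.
Marginal P(P) (row sums):
  P(P=0) = 5/8 + 0 = 5/8
  P(P=1) = 0 + 3/8 = 3/8
Marginal P(Q) (column sums):
  P(Q=0) = 5/8 + 0 = 5/8
  P(Q=1) = 0 + 3/8 = 3/8

H(P) = -[(5/8)·log₂(5/8) + (3/8)·log₂(3/8)]
  = 0.4238 + 0.5306
  = 0.9544 bits
H(Q) = -[(5/8)·log₂(5/8) + (3/8)·log₂(3/8)]
  = 0.4238 + 0.5306
  = 0.9544 bits
H(P,Q) = -[(5/8)·log₂(5/8) + (3/8)·log₂(3/8)]
  = 0.4238 + 0.5306
  = 0.9544 bits

I(P;Q) = H(P) + H(Q) - H(P,Q)
  = 0.9544 + 0.9544 - 0.9544
  = 0.9544 bits

Yes. I(P;Q) = 0.9544 bits, which is > 0.5 bits.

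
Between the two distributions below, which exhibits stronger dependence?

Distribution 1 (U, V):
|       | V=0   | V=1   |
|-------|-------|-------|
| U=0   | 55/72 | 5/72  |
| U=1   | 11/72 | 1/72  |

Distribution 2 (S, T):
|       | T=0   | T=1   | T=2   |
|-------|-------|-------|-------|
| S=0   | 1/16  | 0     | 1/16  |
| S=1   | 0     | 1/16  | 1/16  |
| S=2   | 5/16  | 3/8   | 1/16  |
Distribution 1 (U, V):
Marginal P(U) (row sums):
  P(U=0) = 55/72 + 5/72 = 5/6
  P(U=1) = 11/72 + 1/72 = 1/6
Marginal P(V) (column sums):
  P(V=0) = 55/72 + 11/72 = 11/12
  P(V=1) = 5/72 + 1/72 = 1/12

H(U) = -[(5/6)·log₂(5/6) + (1/6)·log₂(1/6)]
  = 0.2192 + 0.4308
  = 0.6500 bits
H(V) = -[(11/12)·log₂(11/12) + (1/12)·log₂(1/12)]
  = 0.1151 + 0.2987
  = 0.4138 bits
H(U,V) = -[(55/72)·log₂(55/72) + (5/72)·log₂(5/72) + (11/72)·log₂(11/72) + (1/72)·log₂(1/72)]
  = 0.2968 + 0.2672 + 0.4141 + 0.0857
  = 1.0638 bits

I(U;V) = H(U) + H(V) - H(U,V)
  = 0.6500 + 0.4138 - 1.0638
  = 0.0000 bits

Distribution 2 (S, T):
Marginal P(S) (row sums):
  P(S=0) = 1/16 + 0 + 1/16 = 1/8
  P(S=1) = 0 + 1/16 + 1/16 = 1/8
  P(S=2) = 5/16 + 3/8 + 1/16 = 3/4
Marginal P(T) (column sums):
  P(T=0) = 1/16 + 0 + 5/16 = 3/8
  P(T=1) = 0 + 1/16 + 3/8 = 7/16
  P(T=2) = 1/16 + 1/16 + 1/16 = 3/16

H(S) = -[(1/8)·log₂(1/8) + (1/8)·log₂(1/8) + (3/4)·log₂(3/4)]
  = 0.3750 + 0.3750 + 0.3113
  = 1.0613 bits
H(T) = -[(3/8)·log₂(3/8) + (7/16)·log₂(7/16) + (3/16)·log₂(3/16)]
  = 0.5306 + 0.5218 + 0.4528
  = 1.5052 bits
H(S,T) = -[(1/16)·log₂(1/16) + (1/16)·log₂(1/16) + (1/16)·log₂(1/16) + (1/16)·log₂(1/16) + (5/16)·log₂(5/16) + (3/8)·log₂(3/8) + (1/16)·log₂(1/16)]
  = 0.2500 + 0.2500 + 0.2500 + 0.2500 + 0.5244 + 0.5306 + 0.2500
  = 2.3050 bits

I(S;T) = H(S) + H(T) - H(S,T)
  = 1.0613 + 1.5052 - 2.3050
  = 0.2615 bits

I(S;T) = 0.2615 bits > I(U;V) = 0.0000 bits, so (S, T) has the higher mutual information (stronger dependence).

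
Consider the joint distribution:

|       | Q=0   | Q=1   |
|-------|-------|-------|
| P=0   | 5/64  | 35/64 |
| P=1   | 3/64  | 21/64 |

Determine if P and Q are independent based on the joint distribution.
Marginal P(P) (row sums):
  P(P=0) = 5/64 + 35/64 = 5/8
  P(P=1) = 3/64 + 21/64 = 3/8
Marginal P(Q) (column sums):
  P(Q=0) = 5/64 + 3/64 = 1/8
  P(Q=1) = 35/64 + 21/64 = 7/8

P and Q are independent iff P(P=i,Q=j) = P(P=i)·P(Q=j) for every cell.
  P(P=0)·P(Q=0) = 5/8 × 1/8 = 5/64 = P(P=0,Q=0) ✓
  P(P=0)·P(Q=1) = 5/8 × 7/8 = 35/64 = P(P=0,Q=1) ✓
  P(P=1)·P(Q=0) = 3/8 × 1/8 = 3/64 = P(P=1,Q=0) ✓
  P(P=1)·P(Q=1) = 3/8 × 7/8 = 21/64 = P(P=1,Q=1) ✓

Yes, P and Q are independent: every cell factors, so I(P;Q) = 0 bits.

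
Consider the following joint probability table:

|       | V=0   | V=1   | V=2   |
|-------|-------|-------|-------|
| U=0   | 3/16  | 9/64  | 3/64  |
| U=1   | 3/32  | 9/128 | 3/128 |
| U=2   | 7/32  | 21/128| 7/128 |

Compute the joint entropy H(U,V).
H(U,V) = -Σ P(U,V) log₂ P(U,V), summed over the non-zero cells:
H(U,V) = -[(3/16)·log₂(3/16) + (9/64)·log₂(9/64) + (3/64)·log₂(3/64) + (3/32)·log₂(3/32) + (9/128)·log₂(9/128) + (3/128)·log₂(3/128) + (7/32)·log₂(7/32) + (21/128)·log₂(21/128) + (7/128)·log₂(7/128)]
  = 0.4528 + 0.3980 + 0.2070 + 0.3202 + 0.2693 + 0.1269 + 0.4796 + 0.4278 + 0.2293
  = 2.9109 bits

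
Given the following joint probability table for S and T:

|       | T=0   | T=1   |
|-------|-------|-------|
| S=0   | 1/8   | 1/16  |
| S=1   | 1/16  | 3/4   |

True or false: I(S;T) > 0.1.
Marginal P(S) (row sums):
  P(S=0) = 1/8 + 1/16 = 3/16
  P(S=1) = 1/16 + 3/4 = 13/16
Marginal P(T) (column sums):
  P(T=0) = 1/8 + 1/16 = 3/16
  P(T=1) = 1/16 + 3/4 = 13/16

H(S) = -[(3/16)·log₂(3/16) + (13/16)·log₂(13/16)]
  = 0.4528 + 0.2434
  = 0.6962 bits
H(T) = -[(3/16)·log₂(3/16) + (13/16)·log₂(13/16)]
  = 0.4528 + 0.2434
  = 0.6962 bits
H(S,T) = -[(1/8)·log₂(1/8) + (1/16)·log₂(1/16) + (1/16)·log₂(1/16) + (3/4)·log₂(3/4)]
  = 0.3750 + 0.2500 + 0.2500 + 0.3113
  = 1.1863 bits

I(S;T) = H(S) + H(T) - H(S,T)
  = 0.6962 + 0.6962 - 1.1863
  = 0.2061 bits

True. I(S;T) = 0.2061 bits, which is > 0.1 bits.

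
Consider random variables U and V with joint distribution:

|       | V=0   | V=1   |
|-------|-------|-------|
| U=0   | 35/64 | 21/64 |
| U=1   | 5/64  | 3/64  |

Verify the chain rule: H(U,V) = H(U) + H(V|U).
Left side:
H(U,V) = -[(35/64)·log₂(35/64) + (21/64)·log₂(21/64) + (5/64)·log₂(5/64) + (3/64)·log₂(3/64)]
  = 0.4762 + 0.5275 + 0.2873 + 0.2070
  = 1.4980 bits

Right side:
Marginal P(U) (row sums):
  P(U=0) = 35/64 + 21/64 = 7/8
  P(U=1) = 5/64 + 3/64 = 1/8
H(U) = -[(7/8)·log₂(7/8) + (1/8)·log₂(1/8)]
  = 0.1686 + 0.3750
  = 0.5436 bits
H(V|U) = -Σ P(U,V)·log₂ P(V|U), where P(V|U) = P(U,V) / P(U)
  (U=0,V=0): P(V|U) = (35/64)/(7/8) = 5/8;  -(35/64)·log₂(5/8) = 0.3708
  (U=0,V=1): P(V|U) = (21/64)/(7/8) = 3/8;  -(21/64)·log₂(3/8) = 0.4643
  (U=1,V=0): P(V|U) = (5/64)/(1/8) = 5/8;  -(5/64)·log₂(5/8) = 0.0530
  (U=1,V=1): P(V|U) = (3/64)/(1/8) = 3/8;  -(3/64)·log₂(3/8) = 0.0663
H(V|U) = 0.3708 + 0.4643 + 0.0530 + 0.0663
  = 0.9544 bits
H(U) + H(V|U) = 0.5436 + 0.9544 = 1.4980 bits

Both sides equal 1.4980 bits, so the chain rule holds ✓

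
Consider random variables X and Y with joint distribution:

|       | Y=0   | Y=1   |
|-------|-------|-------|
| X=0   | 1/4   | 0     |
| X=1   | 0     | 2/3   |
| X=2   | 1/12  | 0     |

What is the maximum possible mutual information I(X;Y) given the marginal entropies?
The upper bound on mutual information is I(X;Y) ≤ min(H(X), H(Y)).

Marginal P(X) (row sums):
  P(X=0) = 1/4 + 0 = 1/4
  P(X=1) = 0 + 2/3 = 2/3
  P(X=2) = 1/12 + 0 = 1/12
Marginal P(Y) (column sums):
  P(Y=0) = 1/4 + 0 + 1/12 = 1/3
  P(Y=1) = 0 + 2/3 + 0 = 2/3

H(X) = -[(1/4)·log₂(1/4) + (2/3)·log₂(2/3) + (1/12)·log₂(1/12)]
  = 0.5000 + 0.3900 + 0.2987
  = 1.1887 bits
H(Y) = -[(1/3)·log₂(1/3) + (2/3)·log₂(2/3)]
  = 0.5283 + 0.3900
  = 0.9183 bits

Maximum possible I(X;Y) = min(1.1887, 0.9183) = 0.9183 bits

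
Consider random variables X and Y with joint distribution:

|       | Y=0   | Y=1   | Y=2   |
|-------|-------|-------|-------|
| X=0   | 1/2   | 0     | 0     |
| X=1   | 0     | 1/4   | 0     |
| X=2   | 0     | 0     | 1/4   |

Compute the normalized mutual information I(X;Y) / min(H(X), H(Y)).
Marginal P(X) (row sums):
  P(X=0) = 1/2 + 0 + 0 = 1/2
  P(X=1) = 0 + 1/4 + 0 = 1/4
  P(X=2) = 0 + 0 + 1/4 = 1/4
Marginal P(Y) (column sums):
  P(Y=0) = 1/2 + 0 + 0 = 1/2
  P(Y=1) = 0 + 1/4 + 0 = 1/4
  P(Y=2) = 0 + 0 + 1/4 = 1/4

H(X) = -[(1/2)·log₂(1/2) + (1/4)·log₂(1/4) + (1/4)·log₂(1/4)]
  = 0.5000 + 0.5000 + 0.5000
  = 1.5000 bits
H(Y) = -[(1/2)·log₂(1/2) + (1/4)·log₂(1/4) + (1/4)·log₂(1/4)]
  = 0.5000 + 0.5000 + 0.5000
  = 1.5000 bits
H(X,Y) = -[(1/2)·log₂(1/2) + (1/4)·log₂(1/4) + (1/4)·log₂(1/4)]
  = 0.5000 + 0.5000 + 0.5000
  = 1.5000 bits

I(X;Y) = H(X) + H(Y) - H(X,Y)
  = 1.5000 + 1.5000 - 1.5000
  = 1.5000 bits

min(H(X), H(Y)) = min(1.5000, 1.5000) = 1.5000 bits
Normalized MI = 1.5000 / 1.5000 = 1.0000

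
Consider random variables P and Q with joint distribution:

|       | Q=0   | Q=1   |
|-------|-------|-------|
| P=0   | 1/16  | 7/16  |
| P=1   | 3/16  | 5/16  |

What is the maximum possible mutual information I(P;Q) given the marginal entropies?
The upper bound on mutual information is I(P;Q) ≤ min(H(P), H(Q)).

Marginal P(P) (row sums):
  P(P=0) = 1/16 + 7/16 = 1/2
  P(P=1) = 3/16 + 5/16 = 1/2
Marginal P(Q) (column sums):
  P(Q=0) = 1/16 + 3/16 = 1/4
  P(Q=1) = 7/16 + 5/16 = 3/4

H(P) = -[(1/2)·log₂(1/2) + (1/2)·log₂(1/2)]
  = 0.5000 + 0.5000
  = 1.0000 bits
H(Q) = -[(1/4)·log₂(1/4) + (3/4)·log₂(3/4)]
  = 0.5000 + 0.3113
  = 0.8113 bits

Maximum possible I(P;Q) = min(1.0000, 0.8113) = 0.8113 bits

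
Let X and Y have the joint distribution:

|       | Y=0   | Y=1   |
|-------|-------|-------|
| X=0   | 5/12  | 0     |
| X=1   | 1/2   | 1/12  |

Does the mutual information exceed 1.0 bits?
Marginal P(X) (row sums):
  P(X=0) = 5/12 + 0 = 5/12
  P(X=1) = 1/2 + 1/12 = 7/12
Marginal P(Y) (column sums):
  P(Y=0) = 5/12 + 1/2 = 11/12
  P(Y=1) = 0 + 1/12 = 1/12

H(X) = -[(5/12)·log₂(5/12) + (7/12)·log₂(7/12)]
  = 0.5263 + 0.4536
  = 0.9799 bits
H(Y) = -[(11/12)·log₂(11/12) + (1/12)·log₂(1/12)]
  = 0.1151 + 0.2987
  = 0.4138 bits
H(X,Y) = -[(5/12)·log₂(5/12) + (1/2)·log₂(1/2) + (1/12)·log₂(1/12)]
  = 0.5263 + 0.5000 + 0.2987
  = 1.3250 bits

I(X;Y) = H(X) + H(Y) - H(X,Y)
  = 0.9799 + 0.4138 - 1.3250
  = 0.0687 bits

No. I(X;Y) = 0.0687 bits, which is ≤ 1.0 bits.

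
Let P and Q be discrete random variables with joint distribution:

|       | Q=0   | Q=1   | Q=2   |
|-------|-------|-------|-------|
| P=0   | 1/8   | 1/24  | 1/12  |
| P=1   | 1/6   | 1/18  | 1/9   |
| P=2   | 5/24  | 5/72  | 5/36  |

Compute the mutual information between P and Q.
Marginal P(P) (row sums):
  P(P=0) = 1/8 + 1/24 + 1/12 = 1/4
  P(P=1) = 1/6 + 1/18 + 1/9 = 1/3
  P(P=2) = 5/24 + 5/72 + 5/36 = 5/12
Marginal P(Q) (column sums):
  P(Q=0) = 1/8 + 1/6 + 5/24 = 1/2
  P(Q=1) = 1/24 + 1/18 + 5/72 = 1/6
  P(Q=2) = 1/12 + 1/9 + 5/36 = 1/3

H(P) = -[(1/4)·log₂(1/4) + (1/3)·log₂(1/3) + (5/12)·log₂(5/12)]
  = 0.5000 + 0.5283 + 0.5263
  = 1.5546 bits
H(Q) = -[(1/2)·log₂(1/2) + (1/6)·log₂(1/6) + (1/3)·log₂(1/3)]
  = 0.5000 + 0.4308 + 0.5283
  = 1.4591 bits
H(P,Q) = -[(1/8)·log₂(1/8) + (1/24)·log₂(1/24) + (1/12)·log₂(1/12) + (1/6)·log₂(1/6) + (1/18)·log₂(1/18) + (1/9)·log₂(1/9) + (5/24)·log₂(5/24) + (5/72)·log₂(5/72) + (5/36)·log₂(5/36)]
  = 0.3750 + 0.1910 + 0.2987 + 0.4308 + 0.2317 + 0.3522 + 0.4715 + 0.2672 + 0.3956
  = 3.0137 bits

I(P;Q) = H(P) + H(Q) - H(P,Q)
  = 1.5546 + 1.4591 - 3.0137
  = 0.0000 bits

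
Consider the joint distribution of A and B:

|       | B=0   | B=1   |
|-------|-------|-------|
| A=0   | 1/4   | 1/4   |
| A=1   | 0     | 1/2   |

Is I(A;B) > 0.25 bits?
Marginal P(A) (row sums):
  P(A=0) = 1/4 + 1/4 = 1/2
  P(A=1) = 0 + 1/2 = 1/2
Marginal P(B) (column sums):
  P(B=0) = 1/4 + 0 = 1/4
  P(B=1) = 1/4 + 1/2 = 3/4

H(A) = -[(1/2)·log₂(1/2) + (1/2)·log₂(1/2)]
  = 0.5000 + 0.5000
  = 1.0000 bits
H(B) = -[(1/4)·log₂(1/4) + (3/4)·log₂(3/4)]
  = 0.5000 + 0.3113
  = 0.8113 bits
H(A,B) = -[(1/4)·log₂(1/4) + (1/4)·log₂(1/4) + (1/2)·log₂(1/2)]
  = 0.5000 + 0.5000 + 0.5000
  = 1.5000 bits

I(A;B) = H(A) + H(B) - H(A,B)
  = 1.0000 + 0.8113 - 1.5000
  = 0.3113 bits

Yes. I(A;B) = 0.3113 bits, which is > 0.25 bits.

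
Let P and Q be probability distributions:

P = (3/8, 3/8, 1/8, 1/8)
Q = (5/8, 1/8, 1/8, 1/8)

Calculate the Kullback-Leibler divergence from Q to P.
D(P||Q) = Σ P(i) log₂(P(i)/Q(i))
  i=0: (3/8) × log₂((3/8)/(5/8)) = (3/8) × log₂(3/5) = -0.2764
  i=1: (3/8) × log₂((3/8)/(1/8)) = (3/8) × log₂(3) = 0.5944
  i=2: (1/8) × log₂((1/8)/(1/8)) = (1/8) × log₂(1) = 0.0000
  i=3: (1/8) × log₂((1/8)/(1/8)) = (1/8) × log₂(1) = 0.0000
D(P||Q) = -0.2764 + 0.5944 + 0.0000 + 0.0000
  = 0.3180 bits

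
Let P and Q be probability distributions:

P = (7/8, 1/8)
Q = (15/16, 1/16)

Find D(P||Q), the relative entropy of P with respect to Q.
D(P||Q) = Σ P(i) log₂(P(i)/Q(i))
  i=0: (7/8) × log₂((7/8)/(15/16)) = (7/8) × log₂(14/15) = -0.0871
  i=1: (1/8) × log₂((1/8)/(1/16)) = (1/8) × log₂(2) = 0.1250
D(P||Q) = -0.0871 + 0.1250
  = 0.0379 bits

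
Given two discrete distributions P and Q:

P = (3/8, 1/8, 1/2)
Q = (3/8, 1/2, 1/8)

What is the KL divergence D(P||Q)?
D(P||Q) = Σ P(i) log₂(P(i)/Q(i))
  i=0: (3/8) × log₂((3/8)/(3/8)) = (3/8) × log₂(1) = 0.0000
  i=1: (1/8) × log₂((1/8)/(1/2)) = (1/8) × log₂(1/4) = -0.2500
  i=2: (1/2) × log₂((1/2)/(1/8)) = (1/2) × log₂(4) = 1.0000
D(P||Q) = 0.0000 - 0.2500 + 1.0000
  = 0.7500 bits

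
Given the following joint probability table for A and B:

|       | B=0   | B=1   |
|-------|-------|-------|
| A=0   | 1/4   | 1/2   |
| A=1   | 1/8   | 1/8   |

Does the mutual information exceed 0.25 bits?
Marginal P(A) (row sums):
  P(A=0) = 1/4 + 1/2 = 3/4
  P(A=1) = 1/8 + 1/8 = 1/4
Marginal P(B) (column sums):
  P(B=0) = 1/4 + 1/8 = 3/8
  P(B=1) = 1/2 + 1/8 = 5/8

H(A) = -[(3/4)·log₂(3/4) + (1/4)·log₂(1/4)]
  = 0.3113 + 0.5000
  = 0.8113 bits
H(B) = -[(3/8)·log₂(3/8) + (5/8)·log₂(5/8)]
  = 0.5306 + 0.4238
  = 0.9544 bits
H(A,B) = -[(1/4)·log₂(1/4) + (1/2)·log₂(1/2) + (1/8)·log₂(1/8) + (1/8)·log₂(1/8)]
  = 0.5000 + 0.5000 + 0.3750 + 0.3750
  = 1.7500 bits

I(A;B) = H(A) + H(B) - H(A,B)
  = 0.8113 + 0.9544 - 1.7500
  = 0.0157 bits

No. I(A;B) = 0.0157 bits, which is ≤ 0.25 bits.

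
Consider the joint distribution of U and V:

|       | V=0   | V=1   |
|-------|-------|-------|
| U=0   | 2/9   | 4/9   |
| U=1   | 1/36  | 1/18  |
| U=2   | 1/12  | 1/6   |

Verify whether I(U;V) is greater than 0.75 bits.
Marginal P(U) (row sums):
  P(U=0) = 2/9 + 4/9 = 2/3
  P(U=1) = 1/36 + 1/18 = 1/12
  P(U=2) = 1/12 + 1/6 = 1/4
Marginal P(V) (column sums):
  P(V=0) = 2/9 + 1/36 + 1/12 = 1/3
  P(V=1) = 4/9 + 1/18 + 1/6 = 2/3

H(U) = -[(2/3)·log₂(2/3) + (1/12)·log₂(1/12) + (1/4)·log₂(1/4)]
  = 0.3900 + 0.2987 + 0.5000
  = 1.1887 bits
H(V) = -[(1/3)·log₂(1/3) + (2/3)·log₂(2/3)]
  = 0.5283 + 0.3900
  = 0.9183 bits
H(U,V) = -[(2/9)·log₂(2/9) + (4/9)·log₂(4/9) + (1/36)·log₂(1/36) + (1/18)·log₂(1/18) + (1/12)·log₂(1/12) + (1/6)·log₂(1/6)]
  = 0.4822 + 0.5200 + 0.1436 + 0.2317 + 0.2987 + 0.4308
  = 2.1070 bits

I(U;V) = H(U) + H(V) - H(U,V)
  = 1.1887 + 0.9183 - 2.1070
  = 0.0000 bits

No. I(U;V) = 0.0000 bits, which is ≤ 0.75 bits.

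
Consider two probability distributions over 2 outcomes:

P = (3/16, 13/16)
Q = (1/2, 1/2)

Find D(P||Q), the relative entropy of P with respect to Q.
D(P||Q) = Σ P(i) log₂(P(i)/Q(i))
  i=0: (3/16) × log₂((3/16)/(1/2)) = (3/16) × log₂(3/8) = -0.2653
  i=1: (13/16) × log₂((13/16)/(1/2)) = (13/16) × log₂(13/8) = 0.5691
D(P||Q) = -0.2653 + 0.5691
  = 0.3038 bits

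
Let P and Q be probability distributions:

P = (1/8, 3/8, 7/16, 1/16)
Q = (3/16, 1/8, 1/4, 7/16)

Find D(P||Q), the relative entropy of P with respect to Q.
D(P||Q) = Σ P(i) log₂(P(i)/Q(i))
  i=0: (1/8) × log₂((1/8)/(3/16)) = (1/8) × log₂(2/3) = -0.0731
  i=1: (3/8) × log₂((3/8)/(1/8)) = (3/8) × log₂(3) = 0.5944
  i=2: (7/16) × log₂((7/16)/(1/4)) = (7/16) × log₂(7/4) = 0.3532
  i=3: (1/16) × log₂((1/16)/(7/16)) = (1/16) × log₂(1/7) = -0.1755
D(P||Q) = -0.0731 + 0.5944 + 0.3532 - 0.1755
  = 0.6990 bits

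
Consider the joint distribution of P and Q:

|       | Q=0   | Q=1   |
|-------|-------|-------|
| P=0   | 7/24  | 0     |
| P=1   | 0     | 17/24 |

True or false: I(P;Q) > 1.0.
Marginal P(P) (row sums):
  P(P=0) = 7/24 + 0 = 7/24
  P(P=1) = 0 + 17/24 = 17/24
Marginal P(Q) (column sums):
  P(Q=0) = 7/24 + 0 = 7/24
  P(Q=1) = 0 + 17/24 = 17/24

H(P) = -[(7/24)·log₂(7/24) + (17/24)·log₂(17/24)]
  = 0.5185 + 0.3524
  = 0.8709 bits
H(Q) = -[(7/24)·log₂(7/24) + (17/24)·log₂(17/24)]
  = 0.5185 + 0.3524
  = 0.8709 bits
H(P,Q) = -[(7/24)·log₂(7/24) + (17/24)·log₂(17/24)]
  = 0.5185 + 0.3524
  = 0.8709 bits

I(P;Q) = H(P) + H(Q) - H(P,Q)
  = 0.8709 + 0.8709 - 0.8709
  = 0.8709 bits

False. I(P;Q) = 0.8709 bits, which is ≤ 1.0 bits.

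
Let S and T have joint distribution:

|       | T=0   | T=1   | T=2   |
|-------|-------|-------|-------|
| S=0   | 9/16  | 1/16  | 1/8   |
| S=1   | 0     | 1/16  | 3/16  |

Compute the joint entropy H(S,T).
H(S,T) = -Σ P(S,T) log₂ P(S,T), summed over the non-zero cells:
H(S,T) = -[(9/16)·log₂(9/16) + (1/16)·log₂(1/16) + (1/8)·log₂(1/8) + (1/16)·log₂(1/16) + (3/16)·log₂(3/16)]
  = 0.4669 + 0.2500 + 0.3750 + 0.2500 + 0.4528
  = 1.7947 bits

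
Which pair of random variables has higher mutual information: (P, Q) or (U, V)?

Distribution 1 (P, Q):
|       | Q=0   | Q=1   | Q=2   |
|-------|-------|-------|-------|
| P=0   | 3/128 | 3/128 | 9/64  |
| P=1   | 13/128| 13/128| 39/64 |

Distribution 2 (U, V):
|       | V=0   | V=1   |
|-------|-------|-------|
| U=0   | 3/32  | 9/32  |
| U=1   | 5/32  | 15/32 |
Distribution 1 (P, Q):
Marginal P(P) (row sums):
  P(P=0) = 3/128 + 3/128 + 9/64 = 3/16
  P(P=1) = 13/128 + 13/128 + 39/64 = 13/16
Marginal P(Q) (column sums):
  P(Q=0) = 3/128 + 13/128 = 1/8
  P(Q=1) = 3/128 + 13/128 = 1/8
  P(Q=2) = 9/64 + 39/64 = 3/4

H(P) = -[(3/16)·log₂(3/16) + (13/16)·log₂(13/16)]
  = 0.4528 + 0.2434
  = 0.6962 bits
H(Q) = -[(1/8)·log₂(1/8) + (1/8)·log₂(1/8) + (3/4)·log₂(3/4)]
  = 0.3750 + 0.3750 + 0.3113
  = 1.0613 bits
H(P,Q) = -[(3/128)·log₂(3/128) + (3/128)·log₂(3/128) + (9/64)·log₂(9/64) + (13/128)·log₂(13/128) + (13/128)·log₂(13/128) + (39/64)·log₂(39/64)]
  = 0.1269 + 0.1269 + 0.3980 + 0.3351 + 0.3351 + 0.4355
  = 1.7575 bits

I(P;Q) = H(P) + H(Q) - H(P,Q)
  = 0.6962 + 1.0613 - 1.7575
  = 0.0000 bits

Distribution 2 (U, V):
Marginal P(U) (row sums):
  P(U=0) = 3/32 + 9/32 = 3/8
  P(U=1) = 5/32 + 15/32 = 5/8
Marginal P(V) (column sums):
  P(V=0) = 3/32 + 5/32 = 1/4
  P(V=1) = 9/32 + 15/32 = 3/4

H(U) = -[(3/8)·log₂(3/8) + (5/8)·log₂(5/8)]
  = 0.5306 + 0.4238
  = 0.9544 bits
H(V) = -[(1/4)·log₂(1/4) + (3/4)·log₂(3/4)]
  = 0.5000 + 0.3113
  = 0.8113 bits
H(U,V) = -[(3/32)·log₂(3/32) + (9/32)·log₂(9/32) + (5/32)·log₂(5/32) + (15/32)·log₂(15/32)]
  = 0.3202 + 0.5147 + 0.4184 + 0.5124
  = 1.7657 bits

I(U;V) = H(U) + H(V) - H(U,V)
  = 0.9544 + 0.8113 - 1.7657
  = 0.0000 bits

Both joint tables factor as the product of their marginals, so I(P;Q) = I(U;V) = 0 bits: neither is larger (both pairs are independent).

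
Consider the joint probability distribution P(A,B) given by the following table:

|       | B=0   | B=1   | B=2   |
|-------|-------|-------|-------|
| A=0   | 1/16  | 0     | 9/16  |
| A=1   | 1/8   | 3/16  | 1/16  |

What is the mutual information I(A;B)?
Marginal P(A) (row sums):
  P(A=0) = 1/16 + 0 + 9/16 = 5/8
  P(A=1) = 1/8 + 3/16 + 1/16 = 3/8
Marginal P(B) (column sums):
  P(B=0) = 1/16 + 1/8 = 3/16
  P(B=1) = 0 + 3/16 = 3/16
  P(B=2) = 9/16 + 1/16 = 5/8

H(A) = -[(5/8)·log₂(5/8) + (3/8)·log₂(3/8)]
  = 0.4238 + 0.5306
  = 0.9544 bits
H(B) = -[(3/16)·log₂(3/16) + (3/16)·log₂(3/16) + (5/8)·log₂(5/8)]
  = 0.4528 + 0.4528 + 0.4238
  = 1.3294 bits
H(A,B) = -[(1/16)·log₂(1/16) + (9/16)·log₂(9/16) + (1/8)·log₂(1/8) + (3/16)·log₂(3/16) + (1/16)·log₂(1/16)]
  = 0.2500 + 0.4669 + 0.3750 + 0.4528 + 0.2500
  = 1.7947 bits

I(A;B) = H(A) + H(B) - H(A,B)
  = 0.9544 + 1.3294 - 1.7947
  = 0.4891 bits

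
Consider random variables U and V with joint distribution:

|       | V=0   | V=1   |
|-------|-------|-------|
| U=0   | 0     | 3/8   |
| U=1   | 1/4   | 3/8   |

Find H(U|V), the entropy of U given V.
Marginal P(V) (column sums):
  P(V=0) = 0 + 1/4 = 1/4
  P(V=1) = 3/8 + 3/8 = 3/4

H(U|V) = -Σ P(U,V)·log₂ P(U|V), where P(U|V) = P(U,V) / P(V)
  (cells with P(U,V) = 0 contribute 0)
  (U=0,V=1): P(U|V) = (3/8)/(3/4) = 1/2;  -(3/8)·log₂(1/2) = 0.3750
  (U=1,V=0): P(U|V) = (1/4)/(1/4) = 1;  -(1/4)·log₂(1) = 0.0000
  (U=1,V=1): P(U|V) = (3/8)/(3/4) = 1/2;  -(3/8)·log₂(1/2) = 0.3750
H(U|V) = 0.3750 + 0.0000 + 0.3750
  = 0.7500 bits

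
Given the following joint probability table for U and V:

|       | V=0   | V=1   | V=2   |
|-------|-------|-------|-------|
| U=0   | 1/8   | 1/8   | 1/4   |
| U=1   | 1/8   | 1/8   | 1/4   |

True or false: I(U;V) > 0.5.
Marginal P(U) (row sums):
  P(U=0) = 1/8 + 1/8 + 1/4 = 1/2
  P(U=1) = 1/8 + 1/8 + 1/4 = 1/2
Marginal P(V) (column sums):
  P(V=0) = 1/8 + 1/8 = 1/4
  P(V=1) = 1/8 + 1/8 = 1/4
  P(V=2) = 1/4 + 1/4 = 1/2

H(U) = -[(1/2)·log₂(1/2) + (1/2)·log₂(1/2)]
  = 0.5000 + 0.5000
  = 1.0000 bits
H(V) = -[(1/4)·log₂(1/4) + (1/4)·log₂(1/4) + (1/2)·log₂(1/2)]
  = 0.5000 + 0.5000 + 0.5000
  = 1.5000 bits
H(U,V) = -[(1/8)·log₂(1/8) + (1/8)·log₂(1/8) + (1/4)·log₂(1/4) + (1/8)·log₂(1/8) + (1/8)·log₂(1/8) + (1/4)·log₂(1/4)]
  = 0.3750 + 0.3750 + 0.5000 + 0.3750 + 0.3750 + 0.5000
  = 2.5000 bits

I(U;V) = H(U) + H(V) - H(U,V)
  = 1.0000 + 1.5000 - 2.5000
  = 0.0000 bits

False. I(U;V) = 0.0000 bits, which is ≤ 0.5 bits.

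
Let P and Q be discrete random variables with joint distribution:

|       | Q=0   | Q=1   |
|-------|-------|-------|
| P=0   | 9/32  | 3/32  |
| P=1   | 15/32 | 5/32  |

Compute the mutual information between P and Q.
Marginal P(P) (row sums):
  P(P=0) = 9/32 + 3/32 = 3/8
  P(P=1) = 15/32 + 5/32 = 5/8
Marginal P(Q) (column sums):
  P(Q=0) = 9/32 + 15/32 = 3/4
  P(Q=1) = 3/32 + 5/32 = 1/4

H(P) = -[(3/8)·log₂(3/8) + (5/8)·log₂(5/8)]
  = 0.5306 + 0.4238
  = 0.9544 bits
H(Q) = -[(3/4)·log₂(3/4) + (1/4)·log₂(1/4)]
  = 0.3113 + 0.5000
  = 0.8113 bits
H(P,Q) = -[(9/32)·log₂(9/32) + (3/32)·log₂(3/32) + (15/32)·log₂(15/32) + (5/32)·log₂(5/32)]
  = 0.5147 + 0.3202 + 0.5124 + 0.4184
  = 1.7657 bits

I(P;Q) = H(P) + H(Q) - H(P,Q)
  = 0.9544 + 0.8113 - 1.7657
  = 0.0000 bits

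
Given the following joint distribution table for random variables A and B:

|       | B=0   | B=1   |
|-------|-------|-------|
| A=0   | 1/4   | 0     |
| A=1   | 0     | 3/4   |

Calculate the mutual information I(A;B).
Marginal P(A) (row sums):
  P(A=0) = 1/4 + 0 = 1/4
  P(A=1) = 0 + 3/4 = 3/4
Marginal P(B) (column sums):
  P(B=0) = 1/4 + 0 = 1/4
  P(B=1) = 0 + 3/4 = 3/4

H(A) = -[(1/4)·log₂(1/4) + (3/4)·log₂(3/4)]
  = 0.5000 + 0.3113
  = 0.8113 bits
H(B) = -[(1/4)·log₂(1/4) + (3/4)·log₂(3/4)]
  = 0.5000 + 0.3113
  = 0.8113 bits
H(A,B) = -[(1/4)·log₂(1/4) + (3/4)·log₂(3/4)]
  = 0.5000 + 0.3113
  = 0.8113 bits

I(A;B) = H(A) + H(B) - H(A,B)
  = 0.8113 + 0.8113 - 0.8113
  = 0.8113 bits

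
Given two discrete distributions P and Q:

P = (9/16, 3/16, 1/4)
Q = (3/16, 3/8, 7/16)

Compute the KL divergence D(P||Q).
D(P||Q) = Σ P(i) log₂(P(i)/Q(i))
  i=0: (9/16) × log₂((9/16)/(3/16)) = (9/16) × log₂(3) = 0.8915
  i=1: (3/16) × log₂((3/16)/(3/8)) = (3/16) × log₂(1/2) = -0.1875
  i=2: (1/4) × log₂((1/4)/(7/16)) = (1/4) × log₂(4/7) = -0.2018
D(P||Q) = 0.8915 - 0.1875 - 0.2018
  = 0.5022 bits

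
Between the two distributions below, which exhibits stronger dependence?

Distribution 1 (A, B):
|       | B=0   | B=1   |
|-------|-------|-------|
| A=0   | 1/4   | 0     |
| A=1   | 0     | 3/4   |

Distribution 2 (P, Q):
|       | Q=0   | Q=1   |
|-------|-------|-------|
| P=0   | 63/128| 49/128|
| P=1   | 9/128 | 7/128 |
Distribution 1 (A, B):
Marginal P(A) (row sums):
  P(A=0) = 1/4 + 0 = 1/4
  P(A=1) = 0 + 3/4 = 3/4
Marginal P(B) (column sums):
  P(B=0) = 1/4 + 0 = 1/4
  P(B=1) = 0 + 3/4 = 3/4

H(A) = -[(1/4)·log₂(1/4) + (3/4)·log₂(3/4)]
  = 0.5000 + 0.3113
  = 0.8113 bits
H(B) = -[(1/4)·log₂(1/4) + (3/4)·log₂(3/4)]
  = 0.5000 + 0.3113
  = 0.8113 bits
H(A,B) = -[(1/4)·log₂(1/4) + (3/4)·log₂(3/4)]
  = 0.5000 + 0.3113
  = 0.8113 bits

I(A;B) = H(A) + H(B) - H(A,B)
  = 0.8113 + 0.8113 - 0.8113
  = 0.8113 bits

Distribution 2 (P, Q):
Marginal P(P) (row sums):
  P(P=0) = 63/128 + 49/128 = 7/8
  P(P=1) = 9/128 + 7/128 = 1/8
Marginal P(Q) (column sums):
  P(Q=0) = 63/128 + 9/128 = 9/16
  P(Q=1) = 49/128 + 7/128 = 7/16

H(P) = -[(7/8)·log₂(7/8) + (1/8)·log₂(1/8)]
  = 0.1686 + 0.3750
  = 0.5436 bits
H(Q) = -[(9/16)·log₂(9/16) + (7/16)·log₂(7/16)]
  = 0.4669 + 0.5218
  = 0.9887 bits
H(P,Q) = -[(63/128)·log₂(63/128) + (49/128)·log₂(49/128) + (9/128)·log₂(9/128) + (7/128)·log₂(7/128)]
  = 0.5034 + 0.5303 + 0.2693 + 0.2293
  = 1.5323 bits

I(P;Q) = H(P) + H(Q) - H(P,Q)
  = 0.5436 + 0.9887 - 1.5323
  = 0.0000 bits

I(A;B) = 0.8113 bits > I(P;Q) = 0.0000 bits, so (A, B) has the higher mutual information (stronger dependence).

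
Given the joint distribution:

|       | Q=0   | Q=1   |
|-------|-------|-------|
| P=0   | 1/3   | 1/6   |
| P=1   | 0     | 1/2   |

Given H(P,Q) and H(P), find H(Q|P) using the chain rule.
From the chain rule: H(P,Q) = H(P) + H(Q|P)
Therefore: H(Q|P) = H(P,Q) - H(P)

H(P,Q) = -[(1/3)·log₂(1/3) + (1/6)·log₂(1/6) + (1/2)·log₂(1/2)]
  = 0.5283 + 0.4308 + 0.5000
  = 1.4591 bits
Marginal P(P) (row sums):
  P(P=0) = 1/3 + 1/6 = 1/2
  P(P=1) = 0 + 1/2 = 1/2
H(P) = -[(1/2)·log₂(1/2) + (1/2)·log₂(1/2)]
  = 0.5000 + 0.5000
  = 1.0000 bits

H(Q|P) = 1.4591 - 1.0000 = 0.4591 bits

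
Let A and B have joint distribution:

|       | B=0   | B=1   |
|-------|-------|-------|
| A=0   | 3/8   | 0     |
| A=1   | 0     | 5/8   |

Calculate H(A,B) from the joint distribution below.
H(A,B) = -Σ P(A,B) log₂ P(A,B), summed over the non-zero cells:
H(A,B) = -[(3/8)·log₂(3/8) + (5/8)·log₂(5/8)]
  = 0.5306 + 0.4238
  = 0.9544 bits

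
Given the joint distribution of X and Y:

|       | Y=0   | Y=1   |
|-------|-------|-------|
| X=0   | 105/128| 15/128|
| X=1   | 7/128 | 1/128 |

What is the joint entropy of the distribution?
H(X,Y) = -Σ P(X,Y) log₂ P(X,Y), summed over the non-zero cells:
H(X,Y) = -[(105/128)·log₂(105/128) + (15/128)·log₂(15/128) + (7/128)·log₂(7/128) + (1/128)·log₂(1/128)]
  = 0.2344 + 0.3625 + 0.2293 + 0.0547
  = 0.8809 bits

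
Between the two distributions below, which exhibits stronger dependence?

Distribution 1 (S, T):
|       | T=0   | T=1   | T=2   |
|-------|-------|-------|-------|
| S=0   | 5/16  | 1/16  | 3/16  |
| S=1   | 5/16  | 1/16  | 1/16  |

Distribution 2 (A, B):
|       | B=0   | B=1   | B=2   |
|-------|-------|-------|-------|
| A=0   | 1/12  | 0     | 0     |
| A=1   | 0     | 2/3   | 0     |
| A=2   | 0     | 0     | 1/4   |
Distribution 1 (S, T):
Marginal P(S) (row sums):
  P(S=0) = 5/16 + 1/16 + 3/16 = 9/16
  P(S=1) = 5/16 + 1/16 + 1/16 = 7/16
Marginal P(T) (column sums):
  P(T=0) = 5/16 + 5/16 = 5/8
  P(T=1) = 1/16 + 1/16 = 1/8
  P(T=2) = 3/16 + 1/16 = 1/4

H(S) = -[(9/16)·log₂(9/16) + (7/16)·log₂(7/16)]
  = 0.4669 + 0.5218
  = 0.9887 bits
H(T) = -[(5/8)·log₂(5/8) + (1/8)·log₂(1/8) + (1/4)·log₂(1/4)]
  = 0.4238 + 0.3750 + 0.5000
  = 1.2988 bits
H(S,T) = -[(5/16)·log₂(5/16) + (1/16)·log₂(1/16) + (3/16)·log₂(3/16) + (5/16)·log₂(5/16) + (1/16)·log₂(1/16) + (1/16)·log₂(1/16)]
  = 0.5244 + 0.2500 + 0.4528 + 0.5244 + 0.2500 + 0.2500
  = 2.2516 bits

I(S;T) = H(S) + H(T) - H(S,T)
  = 0.9887 + 1.2988 - 2.2516
  = 0.0359 bits

Distribution 2 (A, B):
Marginal P(A) (row sums):
  P(A=0) = 1/12 + 0 + 0 = 1/12
  P(A=1) = 0 + 2/3 + 0 = 2/3
  P(A=2) = 0 + 0 + 1/4 = 1/4
Marginal P(B) (column sums):
  P(B=0) = 1/12 + 0 + 0 = 1/12
  P(B=1) = 0 + 2/3 + 0 = 2/3
  P(B=2) = 0 + 0 + 1/4 = 1/4

H(A) = -[(1/12)·log₂(1/12) + (2/3)·log₂(2/3) + (1/4)·log₂(1/4)]
  = 0.2987 + 0.3900 + 0.5000
  = 1.1887 bits
H(B) = -[(1/12)·log₂(1/12) + (2/3)·log₂(2/3) + (1/4)·log₂(1/4)]
  = 0.2987 + 0.3900 + 0.5000
  = 1.1887 bits
H(A,B) = -[(1/12)·log₂(1/12) + (2/3)·log₂(2/3) + (1/4)·log₂(1/4)]
  = 0.2987 + 0.3900 + 0.5000
  = 1.1887 bits

I(A;B) = H(A) + H(B) - H(A,B)
  = 1.1887 + 1.1887 - 1.1887
  = 1.1887 bits

I(A;B) = 1.1887 bits > I(S;T) = 0.0359 bits, so (A, B) has the higher mutual information (stronger dependence).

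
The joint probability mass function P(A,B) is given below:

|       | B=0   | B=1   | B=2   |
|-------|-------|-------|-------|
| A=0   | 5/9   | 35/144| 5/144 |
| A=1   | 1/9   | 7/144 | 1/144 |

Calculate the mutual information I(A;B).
Marginal P(A) (row sums):
  P(A=0) = 5/9 + 35/144 + 5/144 = 5/6
  P(A=1) = 1/9 + 7/144 + 1/144 = 1/6
Marginal P(B) (column sums):
  P(B=0) = 5/9 + 1/9 = 2/3
  P(B=1) = 35/144 + 7/144 = 7/24
  P(B=2) = 5/144 + 1/144 = 1/24

H(A) = -[(5/6)·log₂(5/6) + (1/6)·log₂(1/6)]
  = 0.2192 + 0.4308
  = 0.6500 bits
H(B) = -[(2/3)·log₂(2/3) + (7/24)·log₂(7/24) + (1/24)·log₂(1/24)]
  = 0.3900 + 0.5185 + 0.1910
  = 1.0995 bits
H(A,B) = -[(5/9)·log₂(5/9) + (35/144)·log₂(35/144) + (5/144)·log₂(5/144) + (1/9)·log₂(1/9) + (7/144)·log₂(7/144) + (1/144)·log₂(1/144)]
  = 0.4711 + 0.4960 + 0.1683 + 0.3522 + 0.2121 + 0.0498
  = 1.7495 bits

I(A;B) = H(A) + H(B) - H(A,B)
  = 0.6500 + 1.0995 - 1.7495
  = 0.0000 bits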